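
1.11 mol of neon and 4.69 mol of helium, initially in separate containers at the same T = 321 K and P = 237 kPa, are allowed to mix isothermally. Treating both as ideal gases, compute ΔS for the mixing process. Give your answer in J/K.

Mole fractions: x_A = 1.11/5.8 = 0.191, x_B = 0.809.
ΔS_mix = −R(n_A ln x_A + n_B ln x_B) = −8.314 × (1.11 ln 0.191 + 4.69 ln 0.809) = 23.5 J/K.

ΔS_mix = 23.5 J/K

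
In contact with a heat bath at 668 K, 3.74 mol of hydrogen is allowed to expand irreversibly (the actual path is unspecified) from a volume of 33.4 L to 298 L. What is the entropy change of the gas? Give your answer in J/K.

Entropy is a state function, so ΔS_gas depends only on the end states.
For an isothermal ideal gas ΔS_gas = nR ln(V₂/V₁) = 3.74 × 8.314 × ln(298/33.4) = 68.1 J/K.

ΔS_gas = 68.1 J/K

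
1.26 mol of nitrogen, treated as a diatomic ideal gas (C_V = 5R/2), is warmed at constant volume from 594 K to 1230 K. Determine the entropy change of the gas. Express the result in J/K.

At constant volume, ΔS = nC_V ln(T₂/T₁) with C_V = 5R/2 = 20.79 J mol⁻¹ K⁻¹.
ΔS = 1.26 × 20.79 × ln(1230/594) = 19.1 J/K.

ΔS = 19.1 J/K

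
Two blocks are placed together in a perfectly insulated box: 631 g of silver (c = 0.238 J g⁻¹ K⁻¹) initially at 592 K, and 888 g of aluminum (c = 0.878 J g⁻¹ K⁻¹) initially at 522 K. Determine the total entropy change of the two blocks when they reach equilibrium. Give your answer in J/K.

ΔS_total = 1.03 J/K

Energy balance: T_f = (m₁c₁T₁ + m₂c₂T₂)/(m₁c₁ + m₂c₂) = 533.31 K.
ΔS₁ = m₁c₁ ln(T_f/T₁) = 150.178 × ln(533.31/592) = -15.68 J/K.
ΔS₂ = m₂c₂ ln(T_f/T₂) = 779.664 × ln(533.31/522) = 16.71 J/K.
ΔS_total = -15.68 + 16.71 = 1.03 J/K.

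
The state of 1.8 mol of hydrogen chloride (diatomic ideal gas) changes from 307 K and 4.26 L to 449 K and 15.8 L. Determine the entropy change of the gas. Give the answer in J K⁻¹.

Entropy is a state function: ΔS = nC_V ln(T₂/T₁) + nR ln(V₂/V₁), with C_V = 5R/2 = 20.79 J mol⁻¹ K⁻¹ for a diatomic ideal gas.
ΔS = 1.8 × [20.79 × ln(449/307) + 8.314 × ln(15.8/4.26)] = 33.8 J/K.

ΔS = 33.8 J/K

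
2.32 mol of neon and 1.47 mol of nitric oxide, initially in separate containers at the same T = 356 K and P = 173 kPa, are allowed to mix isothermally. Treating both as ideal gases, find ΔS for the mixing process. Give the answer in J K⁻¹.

ΔS_mix = 21 J/K

Mole fractions: x_A = 2.32/3.79 = 0.612, x_B = 0.388.
ΔS_mix = −R(n_A ln x_A + n_B ln x_B) = −8.314 × (2.32 ln 0.612 + 1.47 ln 0.388) = 21 J/K.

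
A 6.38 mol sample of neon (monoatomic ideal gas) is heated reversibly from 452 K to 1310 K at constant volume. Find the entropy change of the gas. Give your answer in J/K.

At constant volume, ΔS = nC_V ln(T₂/T₁) with C_V = 3R/2 = 12.47 J mol⁻¹ K⁻¹.
ΔS = 6.38 × 12.47 × ln(1310/452) = 84.7 J/K.

ΔS = 84.7 J/K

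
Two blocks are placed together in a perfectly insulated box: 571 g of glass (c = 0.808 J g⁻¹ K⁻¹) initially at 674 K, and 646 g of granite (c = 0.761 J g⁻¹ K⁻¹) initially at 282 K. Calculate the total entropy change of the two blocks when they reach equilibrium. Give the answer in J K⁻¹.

Energy balance: T_f = (m₁c₁T₁ + m₂c₂T₂)/(m₁c₁ + m₂c₂) = 471.78 K.
ΔS₁ = m₁c₁ ln(T_f/T₁) = 461.368 × ln(471.78/674) = -164.6 J/K.
ΔS₂ = m₂c₂ ln(T_f/T₂) = 491.606 × ln(471.78/282) = 253 J/K.
ΔS_total = -164.6 + 253 = 88.4 J/K.

ΔS_total = 88.4 J/K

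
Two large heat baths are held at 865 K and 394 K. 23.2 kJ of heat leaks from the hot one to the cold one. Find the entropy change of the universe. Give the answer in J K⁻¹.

ΔS_hot = −Q/T_H = −23200/865 = -26.82 J/K and ΔS_cold = +Q/T_C = 23200/394 = 58.88 J/K.
ΔS_total = -26.82 + 58.88 = 32.1 J/K, positive as the second law requires.

ΔS_total = 32.1 J/K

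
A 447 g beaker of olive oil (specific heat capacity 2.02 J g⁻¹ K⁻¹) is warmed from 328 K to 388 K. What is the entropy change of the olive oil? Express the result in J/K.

ΔS = ∫dQ_rev/T = m c ln(T₂/T₁) = 447 × 2.02 × ln(388/328) = 152 J/K.

ΔS = 152 J/K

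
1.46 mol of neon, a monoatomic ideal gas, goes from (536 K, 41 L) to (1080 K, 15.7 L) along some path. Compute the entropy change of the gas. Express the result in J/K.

Entropy is a state function: ΔS = nC_V ln(T₂/T₁) + nR ln(V₂/V₁), with C_V = 3R/2 = 12.47 J mol⁻¹ K⁻¹ for a monoatomic ideal gas.
ΔS = 1.46 × [12.47 × ln(1080/536) + 8.314 × ln(15.7/41)] = 1.1 J/K.

ΔS = 1.1 J/K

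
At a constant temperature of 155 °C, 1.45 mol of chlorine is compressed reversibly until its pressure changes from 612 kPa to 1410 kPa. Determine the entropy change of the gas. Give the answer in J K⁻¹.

ΔS_gas = -10.1 J/K

For an isothermal ideal gas ΔS_gas = nR ln(P₁/P₂) = 1.45 × 8.314 × ln(612/1410) = -10.1 J/K.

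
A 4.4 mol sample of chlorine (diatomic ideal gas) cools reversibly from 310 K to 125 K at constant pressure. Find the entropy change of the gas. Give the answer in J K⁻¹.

At constant pressure, ΔS = nC_p ln(T₂/T₁) with C_p = 7R/2 = 29.1 J mol⁻¹ K⁻¹.
ΔS = 4.4 × 29.1 × ln(125/310) = -116 J/K.

ΔS = -116 J/K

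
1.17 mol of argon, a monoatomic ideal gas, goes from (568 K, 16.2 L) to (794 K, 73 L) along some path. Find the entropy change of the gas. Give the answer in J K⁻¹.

Entropy is a state function: ΔS = nC_V ln(T₂/T₁) + nR ln(V₂/V₁), with C_V = 3R/2 = 12.47 J mol⁻¹ K⁻¹ for a monoatomic ideal gas.
ΔS = 1.17 × [12.47 × ln(794/568) + 8.314 × ln(73/16.2)] = 19.5 J/K.

ΔS = 19.5 J/K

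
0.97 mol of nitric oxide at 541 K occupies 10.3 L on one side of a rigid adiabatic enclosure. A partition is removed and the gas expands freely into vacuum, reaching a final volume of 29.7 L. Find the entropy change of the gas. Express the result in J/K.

For an ideal gas in free expansion Q = 0 and W = 0, so T is unchanged.
Entropy is a state function; using a reversible isothermal path, ΔS_gas = nR ln(V₂/V₁) = 0.97 × 8.314 × ln(29.7/10.3) = 8.54 J/K.

ΔS_gas = 8.54 J/K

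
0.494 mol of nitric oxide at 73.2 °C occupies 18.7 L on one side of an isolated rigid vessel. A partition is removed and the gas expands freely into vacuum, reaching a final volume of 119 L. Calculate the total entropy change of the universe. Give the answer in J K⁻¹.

For an ideal gas in free expansion Q = 0 and W = 0, so T is unchanged.
Entropy is a state function; using a reversible isothermal path, ΔS_gas = nR ln(V₂/V₁) = 0.494 × 8.314 × ln(119/18.7) = 7.6 J/K.
The insulated surroundings exchange no heat, so ΔS_surr = 0 and ΔS_universe = ΔS_gas.

ΔS_universe = 7.6 J/K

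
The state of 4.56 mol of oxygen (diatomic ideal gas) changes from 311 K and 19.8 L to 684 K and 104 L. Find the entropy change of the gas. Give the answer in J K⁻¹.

ΔS = 138 J/K

Entropy is a state function: ΔS = nC_V ln(T₂/T₁) + nR ln(V₂/V₁), with C_V = 5R/2 = 20.79 J mol⁻¹ K⁻¹ for a diatomic ideal gas.
ΔS = 4.56 × [20.79 × ln(684/311) + 8.314 × ln(104/19.8)] = 138 J/K.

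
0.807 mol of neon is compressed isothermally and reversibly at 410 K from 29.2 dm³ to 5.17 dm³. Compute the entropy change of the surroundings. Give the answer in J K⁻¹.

For an isothermal ideal gas ΔS_gas = nR ln(V₂/V₁) = 0.807 × 8.314 × ln(5.17/29.2) = -11.6 J/K.
The process is reversible, so ΔS_surr = −ΔS_gas = 11.6 J/K and ΔS_universe = 0.

ΔS_surr = 11.6 J/K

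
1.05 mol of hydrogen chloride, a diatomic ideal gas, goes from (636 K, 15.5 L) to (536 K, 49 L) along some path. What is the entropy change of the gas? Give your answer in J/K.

Entropy is a state function: ΔS = nC_V ln(T₂/T₁) + nR ln(V₂/V₁), with C_V = 5R/2 = 20.79 J mol⁻¹ K⁻¹ for a diatomic ideal gas.
ΔS = 1.05 × [20.79 × ln(536/636) + 8.314 × ln(49/15.5)] = 6.31 J/K.

ΔS = 6.31 J/K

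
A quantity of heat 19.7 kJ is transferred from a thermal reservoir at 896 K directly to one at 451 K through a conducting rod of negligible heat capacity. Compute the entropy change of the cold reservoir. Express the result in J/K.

ΔS_cold = 43.7 J/K

The cold reservoir gains heat Q, so ΔS_cold = +Q/T_C = 19700/451 = 43.7 J/K.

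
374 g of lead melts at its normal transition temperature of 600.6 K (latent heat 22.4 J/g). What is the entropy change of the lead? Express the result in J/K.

ΔS = 13.9 J/K

Heat absorbed by the substance: Q = mL = 374 × 22.4 = 8377.6 J.
At constant T, ΔS = Q_rev/T = 8377.6 / 600.6 = 13.9 J/K.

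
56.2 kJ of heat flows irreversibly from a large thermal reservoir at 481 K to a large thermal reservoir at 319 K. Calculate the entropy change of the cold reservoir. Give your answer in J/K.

The cold reservoir gains heat Q, so ΔS_cold = +Q/T_C = 56200/319 = 176 J/K.

ΔS_cold = 176 J/K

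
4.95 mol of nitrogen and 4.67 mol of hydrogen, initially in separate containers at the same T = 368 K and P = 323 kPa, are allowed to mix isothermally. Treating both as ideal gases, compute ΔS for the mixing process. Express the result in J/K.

Mole fractions: x_A = 4.95/9.62 = 0.515, x_B = 0.485.
ΔS_mix = −R(n_A ln x_A + n_B ln x_B) = −8.314 × (4.95 ln 0.515 + 4.67 ln 0.485) = 55.4 J/K.

ΔS_mix = 55.4 J/K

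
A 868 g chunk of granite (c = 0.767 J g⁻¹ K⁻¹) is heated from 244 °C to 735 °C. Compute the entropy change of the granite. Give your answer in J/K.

In kelvin: T₁ = 517.15 K, T₂ = 1008.15 K. ΔS = ∫dQ_rev/T = m c ln(T₂/T₁) = 868 × 0.767 × ln(1008.15/517.15) = 444 J/K.

ΔS = 444 J/K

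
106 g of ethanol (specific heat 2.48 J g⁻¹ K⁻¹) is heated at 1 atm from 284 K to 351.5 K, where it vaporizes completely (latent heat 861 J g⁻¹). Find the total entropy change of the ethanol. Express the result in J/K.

Warming step: ΔS₁ = m c ln(T_tr/T_i) = 106 × 2.48 × ln(351.5/284) = 56.06 J/K.
Phase change: ΔS₂ = +mL/T_tr = 106 × 861 / 351.5 = 259.6 J/K.
ΔS_total = (56.06) + (259.6) = 316 J/K.

ΔS = 316 J/K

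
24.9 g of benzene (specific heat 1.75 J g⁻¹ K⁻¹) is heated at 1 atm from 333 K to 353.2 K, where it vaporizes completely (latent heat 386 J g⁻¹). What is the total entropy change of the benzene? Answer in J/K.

ΔS = 29.8 J/K

Warming step: ΔS₁ = m c ln(T_tr/T_i) = 24.9 × 1.75 × ln(353.2/333) = 2.566 J/K.
Phase change: ΔS₂ = +mL/T_tr = 24.9 × 386 / 353.2 = 27.21 J/K.
ΔS_total = (2.566) + (27.21) = 29.8 J/K.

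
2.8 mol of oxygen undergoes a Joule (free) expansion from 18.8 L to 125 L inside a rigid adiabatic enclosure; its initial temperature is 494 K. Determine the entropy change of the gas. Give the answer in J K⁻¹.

For an ideal gas in free expansion Q = 0 and W = 0, so T is unchanged.
Entropy is a state function; using a reversible isothermal path, ΔS_gas = nR ln(V₂/V₁) = 2.8 × 8.314 × ln(125/18.8) = 44.1 J/K.

ΔS_gas = 44.1 J/K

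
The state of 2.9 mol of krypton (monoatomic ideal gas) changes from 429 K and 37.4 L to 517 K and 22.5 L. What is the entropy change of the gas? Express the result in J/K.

Entropy is a state function: ΔS = nC_V ln(T₂/T₁) + nR ln(V₂/V₁), with C_V = 3R/2 = 12.47 J mol⁻¹ K⁻¹ for a monoatomic ideal gas.
ΔS = 2.9 × [12.47 × ln(517/429) + 8.314 × ln(22.5/37.4)] = -5.5 J/K.

ΔS = -5.5 J/K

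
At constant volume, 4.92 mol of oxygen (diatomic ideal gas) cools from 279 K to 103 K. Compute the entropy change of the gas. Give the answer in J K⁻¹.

ΔS = -102 J/K

At constant volume, ΔS = nC_V ln(T₂/T₁) with C_V = 5R/2 = 20.79 J mol⁻¹ K⁻¹.
ΔS = 4.92 × 20.79 × ln(103/279) = -102 J/K.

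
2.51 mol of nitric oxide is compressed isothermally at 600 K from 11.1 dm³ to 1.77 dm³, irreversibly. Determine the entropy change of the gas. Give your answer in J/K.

Entropy is a state function, so ΔS_gas depends only on the end states.
For an isothermal ideal gas ΔS_gas = nR ln(V₂/V₁) = 2.51 × 8.314 × ln(1.77/11.1) = -38.3 J/K.

ΔS_gas = -38.3 J/K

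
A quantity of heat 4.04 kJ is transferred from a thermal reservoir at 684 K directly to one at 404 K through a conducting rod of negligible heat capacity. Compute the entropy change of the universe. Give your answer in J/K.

ΔS_hot = −Q/T_H = −4040/684 = -5.906 J/K and ΔS_cold = +Q/T_C = 4040/404 = 10 J/K.
ΔS_total = -5.906 + 10 = 4.09 J/K, positive as the second law requires.

ΔS_total = 4.09 J/K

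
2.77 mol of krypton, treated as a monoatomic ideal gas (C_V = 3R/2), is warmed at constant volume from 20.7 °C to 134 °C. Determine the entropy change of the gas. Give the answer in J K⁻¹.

In kelvin: T₁ = 293.85 K, T₂ = 407.15 K. At constant volume, ΔS = nC_V ln(T₂/T₁) with C_V = 3R/2 = 12.47 J mol⁻¹ K⁻¹.
ΔS = 2.77 × 12.47 × ln(407.15/293.85) = 11.3 J/K.

ΔS = 11.3 J/K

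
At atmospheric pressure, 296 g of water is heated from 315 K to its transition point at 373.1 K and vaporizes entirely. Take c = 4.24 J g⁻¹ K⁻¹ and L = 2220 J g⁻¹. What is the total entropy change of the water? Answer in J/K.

Warming step: ΔS₁ = m c ln(T_tr/T_i) = 296 × 4.24 × ln(373.1/315) = 212.4 J/K.
Phase change: ΔS₂ = +mL/T_tr = 296 × 2220 / 373.1 = 1761 J/K.
ΔS_total = (212.4) + (1761) = 1970 J/K.

ΔS = 1970 J/K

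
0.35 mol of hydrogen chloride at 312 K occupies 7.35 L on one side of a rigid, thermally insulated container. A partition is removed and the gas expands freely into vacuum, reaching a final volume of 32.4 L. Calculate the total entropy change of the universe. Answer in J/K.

ΔS_universe = 4.32 J/K

For an ideal gas in free expansion Q = 0 and W = 0, so T is unchanged.
Entropy is a state function; using a reversible isothermal path, ΔS_gas = nR ln(V₂/V₁) = 0.35 × 8.314 × ln(32.4/7.35) = 4.32 J/K.
The insulated surroundings exchange no heat, so ΔS_surr = 0 and ΔS_universe = ΔS_gas.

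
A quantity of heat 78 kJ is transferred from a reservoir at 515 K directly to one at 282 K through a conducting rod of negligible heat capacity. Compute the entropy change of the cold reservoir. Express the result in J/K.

ΔS_cold = 277 J/K

The cold reservoir gains heat Q, so ΔS_cold = +Q/T_C = 78000/282 = 277 J/K.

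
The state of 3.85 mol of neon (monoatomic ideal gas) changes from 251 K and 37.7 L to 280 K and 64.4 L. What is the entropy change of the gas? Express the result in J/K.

Entropy is a state function: ΔS = nC_V ln(T₂/T₁) + nR ln(V₂/V₁), with C_V = 3R/2 = 12.47 J mol⁻¹ K⁻¹ for a monoatomic ideal gas.
ΔS = 3.85 × [12.47 × ln(280/251) + 8.314 × ln(64.4/37.7)] = 22.4 J/K.

ΔS = 22.4 J/K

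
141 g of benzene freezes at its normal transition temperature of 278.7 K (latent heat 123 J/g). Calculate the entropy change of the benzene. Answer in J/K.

Heat released by the substance: Q = −mL = −141 × 123 = −17343 J.
At constant T, ΔS = Q_rev/T = −17343 / 278.7 = -62.2 J/K.

ΔS = -62.2 J/K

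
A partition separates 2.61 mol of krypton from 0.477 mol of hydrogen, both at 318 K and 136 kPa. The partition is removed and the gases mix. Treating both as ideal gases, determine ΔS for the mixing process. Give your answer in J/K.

Mole fractions: x_A = 2.61/3.09 = 0.845, x_B = 0.155.
ΔS_mix = −R(n_A ln x_A + n_B ln x_B) = −8.314 × (2.61 ln 0.845 + 0.477 ln 0.155) = 11 J/K.

ΔS_mix = 11 J/K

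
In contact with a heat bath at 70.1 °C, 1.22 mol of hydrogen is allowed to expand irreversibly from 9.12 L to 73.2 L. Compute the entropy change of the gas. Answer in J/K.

Entropy is a state function, so ΔS_gas depends only on the end states.
For an isothermal ideal gas ΔS_gas = nR ln(V₂/V₁) = 1.22 × 8.314 × ln(73.2/9.12) = 21.1 J/K.

ΔS_gas = 21.1 J/K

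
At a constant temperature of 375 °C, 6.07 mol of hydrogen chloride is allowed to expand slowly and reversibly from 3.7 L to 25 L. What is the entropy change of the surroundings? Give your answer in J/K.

ΔS_surr = -96.4 J/K

For an isothermal ideal gas ΔS_gas = nR ln(V₂/V₁) = 6.07 × 8.314 × ln(25/3.7) = 96.4 J/K.
The process is reversible, so ΔS_surr = −ΔS_gas = -96.4 J/K and ΔS_universe = 0.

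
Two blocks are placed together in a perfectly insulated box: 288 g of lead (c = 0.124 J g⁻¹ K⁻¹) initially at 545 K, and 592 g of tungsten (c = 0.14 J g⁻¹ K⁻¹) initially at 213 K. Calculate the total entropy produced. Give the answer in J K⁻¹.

Energy balance: T_f = (m₁c₁T₁ + m₂c₂T₂)/(m₁c₁ + m₂c₂) = 312.98 K.
ΔS₁ = m₁c₁ ln(T_f/T₁) = 35.712 × ln(312.98/545) = -19.81 J/K.
ΔS₂ = m₂c₂ ln(T_f/T₂) = 82.88 × ln(312.98/213) = 31.9 J/K.
ΔS_total = -19.81 + 31.9 = 12.1 J/K.

ΔS_total = 12.1 J/K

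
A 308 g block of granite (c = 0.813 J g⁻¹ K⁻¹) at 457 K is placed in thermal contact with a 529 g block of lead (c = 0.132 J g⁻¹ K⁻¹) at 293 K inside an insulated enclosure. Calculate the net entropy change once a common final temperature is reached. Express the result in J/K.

ΔS_total = 4.95 J/K

Energy balance: T_f = (m₁c₁T₁ + m₂c₂T₂)/(m₁c₁ + m₂c₂) = 421.24 K.
ΔS₁ = m₁c₁ ln(T_f/T₁) = 250.404 × ln(421.24/457) = -20.4 J/K.
ΔS₂ = m₂c₂ ln(T_f/T₂) = 69.828 × ln(421.24/293) = 25.35 J/K.
ΔS_total = -20.4 + 25.35 = 4.95 J/K.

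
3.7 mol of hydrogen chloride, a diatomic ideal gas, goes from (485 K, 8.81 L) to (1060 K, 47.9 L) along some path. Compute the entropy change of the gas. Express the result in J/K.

ΔS = 112 J/K

Entropy is a state function: ΔS = nC_V ln(T₂/T₁) + nR ln(V₂/V₁), with C_V = 5R/2 = 20.79 J mol⁻¹ K⁻¹ for a diatomic ideal gas.
ΔS = 3.7 × [20.79 × ln(1060/485) + 8.314 × ln(47.9/8.81)] = 112 J/K.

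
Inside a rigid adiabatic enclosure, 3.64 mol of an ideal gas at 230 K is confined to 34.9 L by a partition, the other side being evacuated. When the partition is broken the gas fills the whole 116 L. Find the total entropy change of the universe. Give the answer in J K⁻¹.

No heat is exchanged and no work is done, so the ideal-gas temperature stays constant.
Entropy is a state function; using a reversible isothermal path, ΔS_gas = nR ln(V₂/V₁) = 3.64 × 8.314 × ln(116/34.9) = 36.3 J/K.
The insulated surroundings exchange no heat, so ΔS_surr = 0 and ΔS_universe = ΔS_gas.

ΔS_universe = 36.3 J/K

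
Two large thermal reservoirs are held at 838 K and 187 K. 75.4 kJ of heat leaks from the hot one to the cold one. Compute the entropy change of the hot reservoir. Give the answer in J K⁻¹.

ΔS_hot = -90 J/K

The hot reservoir loses heat Q, so ΔS_hot = −Q/T_H = −75400/838 = -90 J/K.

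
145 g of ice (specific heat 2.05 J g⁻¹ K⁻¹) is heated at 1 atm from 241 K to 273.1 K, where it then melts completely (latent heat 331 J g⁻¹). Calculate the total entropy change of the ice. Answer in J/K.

ΔS = 213 J/K

Warming step: ΔS₁ = m c ln(T_tr/T_i) = 145 × 2.05 × ln(273.1/241) = 37.17 J/K.
Phase change: ΔS₂ = +mL/T_tr = 145 × 331 / 273.1 = 175.7 J/K.
ΔS_total = (37.17) + (175.7) = 213 J/K.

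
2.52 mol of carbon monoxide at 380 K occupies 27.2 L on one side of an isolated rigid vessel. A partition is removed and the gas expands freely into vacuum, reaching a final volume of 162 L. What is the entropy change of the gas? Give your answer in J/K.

ΔS_gas = 37.4 J/K

For an ideal gas in free expansion Q = 0 and W = 0, so T is unchanged.
Entropy is a state function; using a reversible isothermal path, ΔS_gas = nR ln(V₂/V₁) = 2.52 × 8.314 × ln(162/27.2) = 37.4 J/K.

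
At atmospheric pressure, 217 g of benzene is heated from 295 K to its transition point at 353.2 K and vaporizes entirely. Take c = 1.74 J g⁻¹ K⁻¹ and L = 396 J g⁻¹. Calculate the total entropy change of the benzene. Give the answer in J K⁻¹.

Warming step: ΔS₁ = m c ln(T_tr/T_i) = 217 × 1.74 × ln(353.2/295) = 67.99 J/K.
Phase change: ΔS₂ = +mL/T_tr = 217 × 396 / 353.2 = 243.3 J/K.
ΔS_total = (67.99) + (243.3) = 311 J/K.

ΔS = 311 J/K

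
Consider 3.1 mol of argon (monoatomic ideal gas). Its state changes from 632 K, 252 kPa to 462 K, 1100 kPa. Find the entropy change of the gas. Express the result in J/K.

ΔS = -58.2 J/K

ΔS = nC_p ln(T₂/T₁) − nR ln(P₂/P₁), with C_p = 5R/2 = 20.79 J mol⁻¹ K⁻¹ for a monoatomic ideal gas.
ΔS = 3.1 × [20.79 × ln(462/632) − 8.314 × ln(1100/252)] = -58.2 J/K.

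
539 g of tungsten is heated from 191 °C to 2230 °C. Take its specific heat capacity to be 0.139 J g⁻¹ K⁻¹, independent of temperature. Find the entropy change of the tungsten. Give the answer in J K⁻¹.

In kelvin: T₁ = 464.15 K, T₂ = 2503.15 K. ΔS = ∫dQ_rev/T = m c ln(T₂/T₁) = 539 × 0.139 × ln(2503.15/464.15) = 126 J/K.

ΔS = 126 J/K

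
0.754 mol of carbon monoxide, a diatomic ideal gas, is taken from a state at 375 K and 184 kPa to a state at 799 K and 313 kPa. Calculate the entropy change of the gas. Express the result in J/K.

ΔS = 13.3 J/K

ΔS = nC_p ln(T₂/T₁) − nR ln(P₂/P₁), with C_p = 7R/2 = 29.1 J mol⁻¹ K⁻¹ for a diatomic ideal gas.
ΔS = 0.754 × [29.1 × ln(799/375) − 8.314 × ln(313/184)] = 13.3 J/K.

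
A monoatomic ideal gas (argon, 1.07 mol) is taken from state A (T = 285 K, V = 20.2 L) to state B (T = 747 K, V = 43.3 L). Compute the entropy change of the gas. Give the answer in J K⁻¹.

Entropy is a state function: ΔS = nC_V ln(T₂/T₁) + nR ln(V₂/V₁), with C_V = 3R/2 = 12.47 J mol⁻¹ K⁻¹ for a monoatomic ideal gas.
ΔS = 1.07 × [12.47 × ln(747/285) + 8.314 × ln(43.3/20.2)] = 19.6 J/K.

ΔS = 19.6 J/K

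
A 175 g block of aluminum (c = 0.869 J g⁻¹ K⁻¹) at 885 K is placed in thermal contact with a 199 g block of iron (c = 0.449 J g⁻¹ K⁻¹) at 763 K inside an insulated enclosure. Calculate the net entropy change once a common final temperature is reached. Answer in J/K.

Energy balance: T_f = (m₁c₁T₁ + m₂c₂T₂)/(m₁c₁ + m₂c₂) = 839.85 K.
ΔS₁ = m₁c₁ ln(T_f/T₁) = 152.075 × ln(839.85/885) = -7.9636 J/K.
ΔS₂ = m₂c₂ ln(T_f/T₂) = 89.351 × ln(839.85/763) = 8.5744 J/K.
ΔS_total = -7.9636 + 8.5744 = 0.611 J/K.

ΔS_total = 0.611 J/K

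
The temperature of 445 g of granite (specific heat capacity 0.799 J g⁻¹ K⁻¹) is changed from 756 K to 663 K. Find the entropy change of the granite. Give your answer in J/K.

ΔS = ∫dQ_rev/T = m c ln(T₂/T₁) = 445 × 0.799 × ln(663/756) = -46.7 J/K.

ΔS = -46.7 J/K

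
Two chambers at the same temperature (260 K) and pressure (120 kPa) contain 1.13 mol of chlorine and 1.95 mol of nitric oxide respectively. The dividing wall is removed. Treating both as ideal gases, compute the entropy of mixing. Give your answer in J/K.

ΔS_mix = 16.8 J/K

Mole fractions: x_A = 1.13/3.08 = 0.367, x_B = 0.633.
ΔS_mix = −R(n_A ln x_A + n_B ln x_B) = −8.314 × (1.13 ln 0.367 + 1.95 ln 0.633) = 16.8 J/K.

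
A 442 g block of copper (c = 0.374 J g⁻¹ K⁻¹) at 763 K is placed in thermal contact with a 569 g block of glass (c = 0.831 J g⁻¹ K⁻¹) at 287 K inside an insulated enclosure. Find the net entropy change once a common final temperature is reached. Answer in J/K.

ΔS_total = 66.5 J/K

Energy balance: T_f = (m₁c₁T₁ + m₂c₂T₂)/(m₁c₁ + m₂c₂) = 410.3 K.
ΔS₁ = m₁c₁ ln(T_f/T₁) = 165.308 × ln(410.3/763) = -102.55 J/K.
ΔS₂ = m₂c₂ ln(T_f/T₂) = 472.839 × ln(410.3/287) = 169 J/K.
ΔS_total = -102.55 + 169 = 66.5 J/K.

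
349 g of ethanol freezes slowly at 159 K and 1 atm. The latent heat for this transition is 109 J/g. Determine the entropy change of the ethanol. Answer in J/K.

ΔS = -239 J/K

Heat released by the substance: Q = −mL = −349 × 109 = −38041 J.
At constant T, ΔS = Q_rev/T = −38041 / 159 = -239 J/K.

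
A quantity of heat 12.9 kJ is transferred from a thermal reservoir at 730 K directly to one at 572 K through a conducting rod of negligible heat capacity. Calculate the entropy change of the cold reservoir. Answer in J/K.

The cold reservoir gains heat Q, so ΔS_cold = +Q/T_C = 12900/572 = 22.6 J/K.

ΔS_cold = 22.6 J/K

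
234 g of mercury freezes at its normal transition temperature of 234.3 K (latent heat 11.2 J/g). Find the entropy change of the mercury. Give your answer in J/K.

ΔS = -11.2 J/K

Heat released by the substance: Q = −mL = −234 × 11.2 = −2620.8 J.
At constant T, ΔS = Q_rev/T = −2620.8 / 234.3 = -11.2 J/K.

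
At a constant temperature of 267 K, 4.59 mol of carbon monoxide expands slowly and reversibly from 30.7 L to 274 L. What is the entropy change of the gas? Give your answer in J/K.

For an isothermal ideal gas ΔS_gas = nR ln(V₂/V₁) = 4.59 × 8.314 × ln(274/30.7) = 83.5 J/K.

ΔS_gas = 83.5 J/K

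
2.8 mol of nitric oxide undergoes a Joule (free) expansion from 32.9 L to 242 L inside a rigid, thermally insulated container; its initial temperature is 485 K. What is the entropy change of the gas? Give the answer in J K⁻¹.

For an ideal gas in free expansion Q = 0 and W = 0, so T is unchanged.
Entropy is a state function; using a reversible isothermal path, ΔS_gas = nR ln(V₂/V₁) = 2.8 × 8.314 × ln(242/32.9) = 46.5 J/K.

ΔS_gas = 46.5 J/K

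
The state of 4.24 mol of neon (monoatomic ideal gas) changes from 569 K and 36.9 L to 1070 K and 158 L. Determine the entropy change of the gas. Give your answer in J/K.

ΔS = 84.7 J/K

Entropy is a state function: ΔS = nC_V ln(T₂/T₁) + nR ln(V₂/V₁), with C_V = 3R/2 = 12.47 J mol⁻¹ K⁻¹ for a monoatomic ideal gas.
ΔS = 4.24 × [12.47 × ln(1070/569) + 8.314 × ln(158/36.9)] = 84.7 J/K.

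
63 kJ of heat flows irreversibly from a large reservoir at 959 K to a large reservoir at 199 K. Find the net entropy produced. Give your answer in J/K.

ΔS_hot = −Q/T_H = −63000/959 = -65.69 J/K and ΔS_cold = +Q/T_C = 63000/199 = 316.6 J/K.
ΔS_total = -65.69 + 316.6 = 251 J/K, positive as the second law requires.

ΔS_total = 251 J/K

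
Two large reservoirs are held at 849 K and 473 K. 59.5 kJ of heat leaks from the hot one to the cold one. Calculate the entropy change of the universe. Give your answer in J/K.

ΔS_hot = −Q/T_H = −59500/849 = -70.08 J/K and ΔS_cold = +Q/T_C = 59500/473 = 125.8 J/K.
ΔS_total = -70.08 + 125.8 = 55.7 J/K, positive as the second law requires.

ΔS_total = 55.7 J/K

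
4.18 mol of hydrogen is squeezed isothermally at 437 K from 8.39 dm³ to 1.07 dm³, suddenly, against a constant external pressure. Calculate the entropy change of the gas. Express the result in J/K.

ΔS_gas = -71.6 J/K

Entropy is a state function, so ΔS_gas depends only on the end states.
For an isothermal ideal gas ΔS_gas = nR ln(V₂/V₁) = 4.18 × 8.314 × ln(1.07/8.39) = -71.6 J/K.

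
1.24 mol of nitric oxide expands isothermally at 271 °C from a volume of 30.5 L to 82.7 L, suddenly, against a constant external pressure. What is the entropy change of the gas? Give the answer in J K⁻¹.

ΔS_gas = 10.3 J/K

Entropy is a state function, so ΔS_gas depends only on the end states.
For an isothermal ideal gas ΔS_gas = nR ln(V₂/V₁) = 1.24 × 8.314 × ln(82.7/30.5) = 10.3 J/K.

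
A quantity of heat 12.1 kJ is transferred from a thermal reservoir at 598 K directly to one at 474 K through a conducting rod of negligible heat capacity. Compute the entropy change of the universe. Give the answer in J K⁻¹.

ΔS_hot = −Q/T_H = −12100/598 = -20.234 J/K and ΔS_cold = +Q/T_C = 12100/474 = 25.527 J/K.
ΔS_total = -20.234 + 25.527 = 5.29 J/K, positive as the second law requires.

ΔS_total = 5.29 J/K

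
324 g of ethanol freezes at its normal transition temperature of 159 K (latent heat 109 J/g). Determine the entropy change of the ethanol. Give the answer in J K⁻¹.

Heat released by the substance: Q = −mL = −324 × 109 = −35316 J.
At constant T, ΔS = Q_rev/T = −35316 / 159 = -222 J/K.

ΔS = -222 J/K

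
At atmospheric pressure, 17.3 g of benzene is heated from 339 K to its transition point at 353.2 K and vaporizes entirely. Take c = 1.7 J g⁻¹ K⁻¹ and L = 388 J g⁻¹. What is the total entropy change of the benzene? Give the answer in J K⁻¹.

ΔS = 20.2 J/K

Warming step: ΔS₁ = m c ln(T_tr/T_i) = 17.3 × 1.7 × ln(353.2/339) = 1.207 J/K.
Phase change: ΔS₂ = +mL/T_tr = 17.3 × 388 / 353.2 = 19 J/K.
ΔS_total = (1.207) + (19) = 20.2 J/K.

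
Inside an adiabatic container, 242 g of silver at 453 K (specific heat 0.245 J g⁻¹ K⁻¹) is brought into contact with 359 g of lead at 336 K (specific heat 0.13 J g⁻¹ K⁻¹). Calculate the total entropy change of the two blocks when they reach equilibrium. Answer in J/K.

ΔS_total = 1.15 J/K

Energy balance: T_f = (m₁c₁T₁ + m₂c₂T₂)/(m₁c₁ + m₂c₂) = 401.47 K.
ΔS₁ = m₁c₁ ln(T_f/T₁) = 59.29 × ln(401.47/453) = -7.16 J/K.
ΔS₂ = m₂c₂ ln(T_f/T₂) = 46.67 × ln(401.47/336) = 8.308 J/K.
ΔS_total = -7.16 + 8.308 = 1.15 J/K.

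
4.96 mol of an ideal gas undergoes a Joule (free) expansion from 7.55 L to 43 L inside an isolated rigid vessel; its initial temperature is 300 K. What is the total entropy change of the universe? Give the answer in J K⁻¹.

No heat is exchanged and no work is done, so the ideal-gas temperature stays constant.
Entropy is a state function; using a reversible isothermal path, ΔS_gas = nR ln(V₂/V₁) = 4.96 × 8.314 × ln(43/7.55) = 71.7 J/K.
The insulated surroundings exchange no heat, so ΔS_surr = 0 and ΔS_universe = ΔS_gas.

ΔS_universe = 71.7 J/K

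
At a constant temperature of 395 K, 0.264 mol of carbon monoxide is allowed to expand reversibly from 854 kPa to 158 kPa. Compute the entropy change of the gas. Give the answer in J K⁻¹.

For an isothermal ideal gas ΔS_gas = nR ln(P₁/P₂) = 0.264 × 8.314 × ln(854/158) = 3.7 J/K.

ΔS_gas = 3.7 J/K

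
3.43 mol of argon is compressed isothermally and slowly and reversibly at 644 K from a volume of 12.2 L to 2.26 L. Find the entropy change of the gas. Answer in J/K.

For an isothermal ideal gas ΔS_gas = nR ln(V₂/V₁) = 3.43 × 8.314 × ln(2.26/12.2) = -48.1 J/K.

ΔS_gas = -48.1 J/K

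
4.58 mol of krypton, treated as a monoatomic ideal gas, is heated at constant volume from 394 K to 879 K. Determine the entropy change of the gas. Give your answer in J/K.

ΔS = 45.8 J/K

At constant volume, ΔS = nC_V ln(T₂/T₁) with C_V = 3R/2 = 12.47 J mol⁻¹ K⁻¹.
ΔS = 4.58 × 12.47 × ln(879/394) = 45.8 J/K.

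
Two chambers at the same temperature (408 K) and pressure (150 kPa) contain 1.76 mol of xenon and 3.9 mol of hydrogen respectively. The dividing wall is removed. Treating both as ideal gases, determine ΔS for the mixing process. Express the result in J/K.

Mole fractions: x_A = 1.76/5.66 = 0.311, x_B = 0.689.
ΔS_mix = −R(n_A ln x_A + n_B ln x_B) = −8.314 × (1.76 ln 0.311 + 3.9 ln 0.689) = 29.2 J/K.

ΔS_mix = 29.2 J/K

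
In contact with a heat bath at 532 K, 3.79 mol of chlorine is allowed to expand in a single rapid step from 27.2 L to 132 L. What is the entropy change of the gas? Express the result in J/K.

Entropy is a state function, so ΔS_gas depends only on the end states.
For an isothermal ideal gas ΔS_gas = nR ln(V₂/V₁) = 3.79 × 8.314 × ln(132/27.2) = 49.8 J/K.

ΔS_gas = 49.8 J/K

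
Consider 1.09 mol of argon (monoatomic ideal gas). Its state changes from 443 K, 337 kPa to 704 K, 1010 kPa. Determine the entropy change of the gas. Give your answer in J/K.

ΔS = nC_p ln(T₂/T₁) − nR ln(P₂/P₁), with C_p = 5R/2 = 20.79 J mol⁻¹ K⁻¹ for a monoatomic ideal gas.
ΔS = 1.09 × [20.79 × ln(704/443) − 8.314 × ln(1010/337)] = 0.547 J/K.

ΔS = 0.547 J/K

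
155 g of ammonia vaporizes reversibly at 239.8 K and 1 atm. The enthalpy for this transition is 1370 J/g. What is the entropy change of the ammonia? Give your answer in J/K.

Heat absorbed by the substance: Q = mL = 155 × 1370 = 212350 J.
At constant T, ΔS = Q_rev/T = 212350 / 239.8 = 886 J/K.

ΔS = 886 J/K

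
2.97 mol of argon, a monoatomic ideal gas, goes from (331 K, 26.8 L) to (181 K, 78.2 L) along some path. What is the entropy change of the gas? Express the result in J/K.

ΔS = 4.09 J/K

Entropy is a state function: ΔS = nC_V ln(T₂/T₁) + nR ln(V₂/V₁), with C_V = 3R/2 = 12.47 J mol⁻¹ K⁻¹ for a monoatomic ideal gas.
ΔS = 2.97 × [12.47 × ln(181/331) + 8.314 × ln(78.2/26.8)] = 4.09 J/K.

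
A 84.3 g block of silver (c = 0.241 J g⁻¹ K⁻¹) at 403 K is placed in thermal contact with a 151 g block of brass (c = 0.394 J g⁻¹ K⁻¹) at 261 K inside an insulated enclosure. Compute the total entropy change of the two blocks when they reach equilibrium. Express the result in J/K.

ΔS_total = 1.53 J/K

Energy balance: T_f = (m₁c₁T₁ + m₂c₂T₂)/(m₁c₁ + m₂c₂) = 297.15 K.
ΔS₁ = m₁c₁ ln(T_f/T₁) = 20.3163 × ln(297.15/403) = -6.191 J/K.
ΔS₂ = m₂c₂ ln(T_f/T₂) = 59.494 × ln(297.15/261) = 7.717 J/K.
ΔS_total = -6.191 + 7.717 = 1.53 J/K.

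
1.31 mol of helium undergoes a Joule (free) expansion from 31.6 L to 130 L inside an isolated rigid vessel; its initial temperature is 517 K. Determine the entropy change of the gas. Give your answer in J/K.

No heat is exchanged and no work is done, so the ideal-gas temperature stays constant.
Entropy is a state function; using a reversible isothermal path, ΔS_gas = nR ln(V₂/V₁) = 1.31 × 8.314 × ln(130/31.6) = 15.4 J/K.

ΔS_gas = 15.4 J/K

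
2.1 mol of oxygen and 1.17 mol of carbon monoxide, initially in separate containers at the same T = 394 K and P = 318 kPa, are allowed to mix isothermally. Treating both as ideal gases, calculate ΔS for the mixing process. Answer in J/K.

Mole fractions: x_A = 2.1/3.27 = 0.642, x_B = 0.358.
ΔS_mix = −R(n_A ln x_A + n_B ln x_B) = −8.314 × (2.1 ln 0.642 + 1.17 ln 0.358) = 17.7 J/K.

ΔS_mix = 17.7 J/K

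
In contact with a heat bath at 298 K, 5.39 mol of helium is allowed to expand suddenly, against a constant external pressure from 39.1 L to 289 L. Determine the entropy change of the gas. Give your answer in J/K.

Entropy is a state function, so ΔS_gas depends only on the end states.
For an isothermal ideal gas ΔS_gas = nR ln(V₂/V₁) = 5.39 × 8.314 × ln(289/39.1) = 89.6 J/K.

ΔS_gas = 89.6 J/K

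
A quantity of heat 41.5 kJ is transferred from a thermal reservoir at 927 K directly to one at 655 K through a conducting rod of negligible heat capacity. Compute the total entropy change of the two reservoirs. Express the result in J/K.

ΔS_total = 18.6 J/K

ΔS_hot = −Q/T_H = −41500/927 = -44.77 J/K and ΔS_cold = +Q/T_C = 41500/655 = 63.36 J/K.
ΔS_total = -44.77 + 63.36 = 18.6 J/K, positive as the second law requires.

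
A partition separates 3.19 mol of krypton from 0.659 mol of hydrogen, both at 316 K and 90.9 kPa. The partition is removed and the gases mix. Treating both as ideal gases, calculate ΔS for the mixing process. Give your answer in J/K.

ΔS_mix = 14.7 J/K

Mole fractions: x_A = 3.19/3.85 = 0.829, x_B = 0.171.
ΔS_mix = −R(n_A ln x_A + n_B ln x_B) = −8.314 × (3.19 ln 0.829 + 0.659 ln 0.171) = 14.7 J/K.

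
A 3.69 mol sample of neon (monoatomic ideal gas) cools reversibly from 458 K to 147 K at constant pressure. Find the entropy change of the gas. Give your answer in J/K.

At constant pressure, ΔS = nC_p ln(T₂/T₁) with C_p = 5R/2 = 20.79 J mol⁻¹ K⁻¹.
ΔS = 3.69 × 20.79 × ln(147/458) = -87.2 J/K.

ΔS = -87.2 J/K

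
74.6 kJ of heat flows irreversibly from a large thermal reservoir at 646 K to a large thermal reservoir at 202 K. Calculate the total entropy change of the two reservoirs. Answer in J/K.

ΔS_total = 254 J/K

ΔS_hot = −Q/T_H = −74600/646 = -115.5 J/K and ΔS_cold = +Q/T_C = 74600/202 = 369.3 J/K.
ΔS_total = -115.5 + 369.3 = 254 J/K, positive as the second law requires.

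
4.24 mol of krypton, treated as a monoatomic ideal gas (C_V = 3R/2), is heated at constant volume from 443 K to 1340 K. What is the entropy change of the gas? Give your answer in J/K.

At constant volume, ΔS = nC_V ln(T₂/T₁) with C_V = 3R/2 = 12.47 J mol⁻¹ K⁻¹.
ΔS = 4.24 × 12.47 × ln(1340/443) = 58.5 J/K.

ΔS = 58.5 J/K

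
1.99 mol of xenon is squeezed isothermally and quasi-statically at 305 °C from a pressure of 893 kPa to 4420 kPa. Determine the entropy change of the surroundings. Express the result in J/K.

For an isothermal ideal gas ΔS_gas = nR ln(P₁/P₂) = 1.99 × 8.314 × ln(893/4420) = -26.5 J/K.
The process is reversible, so ΔS_surr = −ΔS_gas = 26.5 J/K and ΔS_universe = 0.

ΔS_surr = 26.5 J/K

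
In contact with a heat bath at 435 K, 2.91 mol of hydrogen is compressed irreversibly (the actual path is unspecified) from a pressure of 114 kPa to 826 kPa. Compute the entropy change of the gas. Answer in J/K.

ΔS_gas = -47.9 J/K

Entropy is a state function, so ΔS_gas depends only on the end states.
For an isothermal ideal gas ΔS_gas = nR ln(P₁/P₂) = 2.91 × 8.314 × ln(114/826) = -47.9 J/K.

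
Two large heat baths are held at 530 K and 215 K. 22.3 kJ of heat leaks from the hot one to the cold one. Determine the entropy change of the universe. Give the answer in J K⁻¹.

ΔS_total = 61.6 J/K

ΔS_hot = −Q/T_H = −22300/530 = -42.08 J/K and ΔS_cold = +Q/T_C = 22300/215 = 103.7 J/K.
ΔS_total = -42.08 + 103.7 = 61.6 J/K, positive as the second law requires.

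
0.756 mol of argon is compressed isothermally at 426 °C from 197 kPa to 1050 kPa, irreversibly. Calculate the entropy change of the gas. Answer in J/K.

Entropy is a state function, so ΔS_gas depends only on the end states.
For an isothermal ideal gas ΔS_gas = nR ln(P₁/P₂) = 0.756 × 8.314 × ln(197/1050) = -10.5 J/K.

ΔS_gas = -10.5 J/K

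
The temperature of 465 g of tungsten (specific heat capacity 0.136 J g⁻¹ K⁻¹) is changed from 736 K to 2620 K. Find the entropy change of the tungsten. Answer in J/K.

ΔS = 80.3 J/K

ΔS = ∫dQ_rev/T = m c ln(T₂/T₁) = 465 × 0.136 × ln(2620/736) = 80.3 J/K.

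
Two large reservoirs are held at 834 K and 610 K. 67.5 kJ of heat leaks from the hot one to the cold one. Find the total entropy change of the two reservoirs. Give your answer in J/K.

ΔS_hot = −Q/T_H = −67500/834 = -80.935 J/K and ΔS_cold = +Q/T_C = 67500/610 = 110.66 J/K.
ΔS_total = -80.935 + 110.66 = 29.7 J/K, positive as the second law requires.

ΔS_total = 29.7 J/K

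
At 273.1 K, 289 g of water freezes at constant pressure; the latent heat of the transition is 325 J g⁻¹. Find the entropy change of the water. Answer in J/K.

ΔS = -344 J/K

Heat released by the substance: Q = −mL = −289 × 325 = −93925 J.
At constant T, ΔS = Q_rev/T = −93925 / 273.1 = -344 J/K.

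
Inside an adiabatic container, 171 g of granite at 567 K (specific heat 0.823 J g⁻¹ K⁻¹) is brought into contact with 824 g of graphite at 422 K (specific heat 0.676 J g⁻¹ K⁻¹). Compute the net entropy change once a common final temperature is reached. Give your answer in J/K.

ΔS_total = 5.19 J/K

Energy balance: T_f = (m₁c₁T₁ + m₂c₂T₂)/(m₁c₁ + m₂c₂) = 451.25 K.
ΔS₁ = m₁c₁ ln(T_f/T₁) = 140.733 × ln(451.25/567) = -32.136 J/K.
ΔS₂ = m₂c₂ ln(T_f/T₂) = 557.024 × ln(451.25/422) = 37.324 J/K.
ΔS_total = -32.136 + 37.324 = 5.19 J/K.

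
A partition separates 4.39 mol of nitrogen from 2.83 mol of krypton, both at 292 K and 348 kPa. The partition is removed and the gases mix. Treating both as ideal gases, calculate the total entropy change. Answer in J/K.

Mole fractions: x_A = 4.39/7.22 = 0.608, x_B = 0.392.
ΔS_mix = −R(n_A ln x_A + n_B ln x_B) = −8.314 × (4.39 ln 0.608 + 2.83 ln 0.392) = 40.2 J/K.

ΔS_mix = 40.2 J/K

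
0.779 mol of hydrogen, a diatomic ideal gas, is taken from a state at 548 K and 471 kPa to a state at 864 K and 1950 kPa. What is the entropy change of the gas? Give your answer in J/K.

ΔS = 1.12 J/K

ΔS = nC_p ln(T₂/T₁) − nR ln(P₂/P₁), with C_p = 7R/2 = 29.1 J mol⁻¹ K⁻¹ for a diatomic ideal gas.
ΔS = 0.779 × [29.1 × ln(864/548) − 8.314 × ln(1950/471)] = 1.12 J/K.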